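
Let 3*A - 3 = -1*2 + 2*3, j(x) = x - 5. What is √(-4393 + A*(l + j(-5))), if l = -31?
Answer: I*√40398/3 ≈ 66.998*I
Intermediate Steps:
j(x) = -5 + x
A = 7/3 (A = 1 + (-1*2 + 2*3)/3 = 1 + (-2 + 6)/3 = 1 + (⅓)*4 = 1 + 4/3 = 7/3 ≈ 2.3333)
√(-4393 + A*(l + j(-5))) = √(-4393 + 7*(-31 + (-5 - 5))/3) = √(-4393 + 7*(-31 - 10)/3) = √(-4393 + (7/3)*(-41)) = √(-4393 - 287/3) = √(-13466/3) = I*√40398/3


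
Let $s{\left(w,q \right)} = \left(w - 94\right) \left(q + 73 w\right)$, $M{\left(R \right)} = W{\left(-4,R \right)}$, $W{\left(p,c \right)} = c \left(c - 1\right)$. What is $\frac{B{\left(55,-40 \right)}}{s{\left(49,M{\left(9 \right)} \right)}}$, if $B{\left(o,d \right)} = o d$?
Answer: $\frac{440}{32841} \approx 0.013398$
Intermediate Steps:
$W{\left(p,c \right)} = c \left(-1 + c\right)$
$M{\left(R \right)} = R \left(-1 + R\right)$
$B{\left(o,d \right)} = d o$
$s{\left(w,q \right)} = \left(-94 + w\right) \left(q + 73 w\right)$
$\frac{B{\left(55,-40 \right)}}{s{\left(49,M{\left(9 \right)} \right)}} = \frac{\left(-40\right) 55}{\left(-6862\right) 49 - 94 \cdot 9 \left(-1 + 9\right) + 73 \cdot 49^{2} + 9 \left(-1 + 9\right) 49} = - \frac{2200}{-336238 - 94 \cdot 9 \cdot 8 + 73 \cdot 2401 + 9 \cdot 8 \cdot 49} = - \frac{2200}{-336238 - 6768 + 175273 + 72 \cdot 49} = - \frac{2200}{-336238 - 6768 + 175273 + 3528} = - \frac{2200}{-164205} = \left(-2200\right) \left(- \frac{1}{164205}\right) = \frac{440}{32841}$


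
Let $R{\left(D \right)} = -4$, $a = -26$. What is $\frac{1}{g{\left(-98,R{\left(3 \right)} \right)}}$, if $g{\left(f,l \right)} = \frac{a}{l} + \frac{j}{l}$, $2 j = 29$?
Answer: $\frac{8}{23} \approx 0.34783$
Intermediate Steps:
$j = \frac{29}{2}$ ($j = \frac{1}{2} \cdot 29 = \frac{29}{2} \approx 14.5$)
$g{\left(f,l \right)} = - \frac{23}{2 l}$ ($g{\left(f,l \right)} = - \frac{26}{l} + \frac{29}{2 l} = - \frac{23}{2 l}$)
$\frac{1}{g{\left(-98,R{\left(3 \right)} \right)}} = \frac{1}{\left(- \frac{23}{2}\right) \frac{1}{-4}} = \frac{1}{\left(- \frac{23}{2}\right) \left(- \frac{1}{4}\right)} = \frac{1}{\frac{23}{8}} = \frac{8}{23}$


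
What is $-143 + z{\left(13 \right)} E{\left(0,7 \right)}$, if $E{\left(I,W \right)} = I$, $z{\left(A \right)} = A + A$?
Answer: $-143$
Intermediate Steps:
$z{\left(A \right)} = 2 A$
$-143 + z{\left(13 \right)} E{\left(0,7 \right)} = -143 + 2 \cdot 13 \cdot 0 = -143 + 26 \cdot 0 = -143 + 0 = -143$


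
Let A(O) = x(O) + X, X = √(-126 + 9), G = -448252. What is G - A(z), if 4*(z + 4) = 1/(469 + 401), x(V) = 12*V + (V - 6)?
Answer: -1559715133/3480 - 3*I*√13 ≈ -4.4819e+5 - 10.817*I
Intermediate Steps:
x(V) = -6 + 13*V (x(V) = 12*V + (-6 + V) = -6 + 13*V)
X = 3*I*√13 (X = √(-117) = 3*I*√13 ≈ 10.817*I)
z = -13919/3480 (z = -4 + 1/(4*(469 + 401)) = -4 + (¼)/870 = -4 + (¼)*(1/870) = -4 + 1/3480 = -13919/3480 ≈ -3.9997)
A(O) = -6 + 13*O + 3*I*√13 (A(O) = (-6 + 13*O) + 3*I*√13 = -6 + 13*O + 3*I*√13)
G - A(z) = -448252 - (-6 + 13*(-13919/3480) + 3*I*√13) = -448252 - (-6 - 180947/3480 + 3*I*√13) = -448252 - (-201827/3480 + 3*I*√13) = -448252 + (201827/3480 - 3*I*√13) = -1559715133/3480 - 3*I*√13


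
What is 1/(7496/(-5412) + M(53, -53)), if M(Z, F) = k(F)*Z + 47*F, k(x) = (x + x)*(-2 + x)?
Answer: 1353/414691273 ≈ 3.2627e-6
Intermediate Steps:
k(x) = 2*x*(-2 + x) (k(x) = (2*x)*(-2 + x) = 2*x*(-2 + x))
M(Z, F) = 47*F + 2*F*Z*(-2 + F) (M(Z, F) = (2*F*(-2 + F))*Z + 47*F = 2*F*Z*(-2 + F) + 47*F = 47*F + 2*F*Z*(-2 + F))
1/(7496/(-5412) + M(53, -53)) = 1/(7496/(-5412) - 53*(47 + 2*53*(-2 - 53))) = 1/(7496*(-1/5412) - 53*(47 + 2*53*(-55))) = 1/(-1874/1353 - 53*(47 - 5830)) = 1/(-1874/1353 - 53*(-5783)) = 1/(-1874/1353 + 306499) = 1/(414691273/1353) = 1353/414691273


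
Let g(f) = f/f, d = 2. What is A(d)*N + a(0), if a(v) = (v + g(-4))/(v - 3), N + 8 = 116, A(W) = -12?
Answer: -3889/3 ≈ -1296.3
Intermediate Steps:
g(f) = 1
N = 108 (N = -8 + 116 = 108)
a(v) = (1 + v)/(-3 + v) (a(v) = (v + 1)/(v - 3) = (1 + v)/(-3 + v))
A(d)*N + a(0) = -12*108 + (1 + 0)/(-3 + 0) = -1296 + 1/(-3) = -1296 - 1/3*1 = -1296 - 1/3 = -3889/3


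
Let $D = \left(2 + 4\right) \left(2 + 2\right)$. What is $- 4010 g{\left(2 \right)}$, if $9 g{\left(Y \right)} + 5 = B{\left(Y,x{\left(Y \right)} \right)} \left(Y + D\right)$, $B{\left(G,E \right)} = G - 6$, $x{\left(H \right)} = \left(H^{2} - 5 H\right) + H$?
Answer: $\frac{437090}{9} \approx 48566.0$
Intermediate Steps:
$x{\left(H \right)} = H^{2} - 4 H$
$D = 24$ ($D = 6 \cdot 4 = 24$)
$B{\left(G,E \right)} = -6 + G$ ($B{\left(G,E \right)} = G - 6 = -6 + G$)
$g{\left(Y \right)} = - \frac{5}{9} + \frac{\left(-6 + Y\right) \left(24 + Y\right)}{9}$ ($g{\left(Y \right)} = - \frac{5}{9} + \frac{\left(-6 + Y\right) \left(Y + 24\right)}{9} = - \frac{5}{9} + \frac{\left(-6 + Y\right) \left(24 + Y\right)}{9}$)
$- 4010 g{\left(2 \right)} = - 4010 \left(- \frac{149}{9} + 2 \cdot 2 + \frac{2^{2}}{9}\right) = - 4010 \left(- \frac{149}{9} + 4 + \frac{1}{9} \cdot 4\right) = - 4010 \left(- \frac{149}{9} + 4 + \frac{4}{9}\right) = \left(-4010\right) \left(- \frac{109}{9}\right) = \frac{437090}{9}$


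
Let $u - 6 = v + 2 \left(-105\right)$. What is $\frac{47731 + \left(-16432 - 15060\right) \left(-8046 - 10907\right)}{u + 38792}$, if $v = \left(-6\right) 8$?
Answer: $\frac{596915607}{38540} \approx 15488.0$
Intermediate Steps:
$v = -48$
$u = -252$ ($u = 6 + \left(-48 + 2 \left(-105\right)\right) = 6 - 258 = -252$)
$\frac{47731 + \left(-16432 - 15060\right) \left(-8046 - 10907\right)}{u + 38792} = \frac{47731 + \left(-16432 - 15060\right) \left(-8046 - 10907\right)}{-252 + 38792} = \frac{47731 - -596867876}{38540} = \left(47731 + 596867876\right) \frac{1}{38540} = 596915607 \cdot \frac{1}{38540} = \frac{596915607}{38540}$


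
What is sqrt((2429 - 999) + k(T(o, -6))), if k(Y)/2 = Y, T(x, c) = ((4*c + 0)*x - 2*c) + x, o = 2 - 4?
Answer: sqrt(1546) ≈ 39.319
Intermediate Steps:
o = -2
T(x, c) = x - 2*c + 4*c*x (T(x, c) = ((4*c)*x - 2*c) + x = (4*c*x - 2*c) + x = (-2*c + 4*c*x) + x = x - 2*c + 4*c*x)
k(Y) = 2*Y
sqrt((2429 - 999) + k(T(o, -6))) = sqrt((2429 - 999) + 2*(-2 - 2*(-6) + 4*(-6)*(-2))) = sqrt(1430 + 2*(-2 + 12 + 48)) = sqrt(1430 + 2*58) = sqrt(1430 + 116) = sqrt(1546)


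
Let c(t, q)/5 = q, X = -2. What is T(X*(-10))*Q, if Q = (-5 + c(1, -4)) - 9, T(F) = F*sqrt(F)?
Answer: -1360*sqrt(5) ≈ -3041.1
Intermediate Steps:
c(t, q) = 5*q
T(F) = F**(3/2)
Q = -34 (Q = (-5 + 5*(-4)) - 9 = (-5 - 20) - 9 = -25 - 9 = -34)
T(X*(-10))*Q = (-2*(-10))**(3/2)*(-34) = 20**(3/2)*(-34) = (40*sqrt(5))*(-34) = -1360*sqrt(5)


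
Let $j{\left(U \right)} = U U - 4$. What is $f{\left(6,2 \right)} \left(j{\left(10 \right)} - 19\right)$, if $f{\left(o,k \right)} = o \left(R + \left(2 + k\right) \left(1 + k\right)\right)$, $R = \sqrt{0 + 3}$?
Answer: $5544 + 462 \sqrt{3} \approx 6344.2$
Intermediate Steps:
$R = \sqrt{3} \approx 1.732$
$f{\left(o,k \right)} = o \left(\sqrt{3} + \left(1 + k\right) \left(2 + k\right)\right)$ ($f{\left(o,k \right)} = o \left(\sqrt{3} + \left(2 + k\right) \left(1 + k\right)\right) = o \left(\sqrt{3} + \left(1 + k\right) \left(2 + k\right)\right)$)
$j{\left(U \right)} = -4 + U^{2}$ ($j{\left(U \right)} = U^{2} - 4 = -4 + U^{2}$)
$f{\left(6,2 \right)} \left(j{\left(10 \right)} - 19\right) = 6 \left(2 + \sqrt{3} + 2^{2} + 3 \cdot 2\right) \left(\left(-4 + 10^{2}\right) - 19\right) = 6 \left(2 + \sqrt{3} + 4 + 6\right) \left(\left(-4 + 100\right) - 19\right) = 6 \left(12 + \sqrt{3}\right) \left(96 - 19\right) = \left(72 + 6 \sqrt{3}\right) 77 = 5544 + 462 \sqrt{3}$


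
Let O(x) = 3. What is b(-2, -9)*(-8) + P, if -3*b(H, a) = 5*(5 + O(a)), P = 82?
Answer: 566/3 ≈ 188.67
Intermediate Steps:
b(H, a) = -40/3 (b(H, a) = -5*(5 + 3)/3 = -5*8/3 = -⅓*40 = -40/3)
b(-2, -9)*(-8) + P = -40/3*(-8) + 82 = 320/3 + 82 = 566/3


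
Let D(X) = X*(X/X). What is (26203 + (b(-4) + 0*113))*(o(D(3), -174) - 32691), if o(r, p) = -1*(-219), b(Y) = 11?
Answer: -851221008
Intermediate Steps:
D(X) = X (D(X) = X*1 = X)
o(r, p) = 219
(26203 + (b(-4) + 0*113))*(o(D(3), -174) - 32691) = (26203 + (11 + 0*113))*(219 - 32691) = (26203 + (11 + 0))*(-32472) = (26203 + 11)*(-32472) = 26214*(-32472) = -851221008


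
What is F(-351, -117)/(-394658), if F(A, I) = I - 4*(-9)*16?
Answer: -459/394658 ≈ -0.0011630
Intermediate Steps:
F(A, I) = 576 + I (F(A, I) = I + 36*16 = I + 576 = 576 + I)
F(-351, -117)/(-394658) = (576 - 117)/(-394658) = 459*(-1/394658) = -459/394658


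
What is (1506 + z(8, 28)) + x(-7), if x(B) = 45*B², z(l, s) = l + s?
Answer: 3747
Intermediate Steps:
(1506 + z(8, 28)) + x(-7) = (1506 + (8 + 28)) + 45*(-7)² = (1506 + 36) + 45*49 = 1542 + 2205 = 3747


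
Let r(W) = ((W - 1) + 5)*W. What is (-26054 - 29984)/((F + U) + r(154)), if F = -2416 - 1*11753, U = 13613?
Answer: -28019/11888 ≈ -2.3569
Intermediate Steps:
r(W) = W*(4 + W) (r(W) = ((-1 + W) + 5)*W = (4 + W)*W = W*(4 + W))
F = -14169 (F = -2416 - 11753 = -14169)
(-26054 - 29984)/((F + U) + r(154)) = (-26054 - 29984)/((-14169 + 13613) + 154*(4 + 154)) = -56038/(-556 + 154*158) = -56038/(-556 + 24332) = -56038/23776 = -56038*1/23776 = -28019/11888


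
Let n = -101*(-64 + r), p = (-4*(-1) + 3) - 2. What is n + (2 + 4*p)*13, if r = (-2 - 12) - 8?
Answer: 8972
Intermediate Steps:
p = 5 (p = (4 + 3) - 2 = 7 - 2 = 5)
r = -22 (r = -14 - 8 = -22)
n = 8686 (n = -101*(-64 - 22) = -101*(-86) = 8686)
n + (2 + 4*p)*13 = 8686 + (2 + 4*5)*13 = 8686 + (2 + 20)*13 = 8686 + 22*13 = 8686 + 286 = 8972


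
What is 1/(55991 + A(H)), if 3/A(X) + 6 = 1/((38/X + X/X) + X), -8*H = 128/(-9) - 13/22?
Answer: 215636354/12073586504325 ≈ 1.7860e-5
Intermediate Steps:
H = 2933/1584 (H = -(128/(-9) - 13/22)/8 = -(128*(-1/9) - 13*1/22)/8 = -(-128/9 - 13/22)/8 = -1/8*(-2933/198) = 2933/1584 ≈ 1.8516)
A(X) = 3/(-6 + 1/(1 + X + 38/X)) (A(X) = 3/(-6 + 1/((38/X + X/X) + X)) = 3/(-6 + 1/((38/X + 1) + X)) = 3/(-6 + 1/((1 + 38/X) + X)) = 3/(-6 + 1/(1 + X + 38/X)))
1/(55991 + A(H)) = 1/(55991 + 3*(-38 - 1*2933/1584 - (2933/1584)**2)/(228 + 5*(2933/1584) + 6*(2933/1584)**2)) = 1/(55991 + 3*(-38 - 2933/1584 - 1*8602489/2509056)/(228 + 14665/1584 + 6*(8602489/2509056))) = 1/(55991 + 3*(-38 - 2933/1584 - 8602489/2509056)/(228 + 14665/1584 + 8602489/418176)) = 1/(55991 + 3*(-108592489/2509056)/(107818177/418176)) = 1/(55991 + 3*(418176/107818177)*(-108592489/2509056)) = 1/(55991 - 108592489/215636354) = 1/(12073586504325/215636354) = 215636354/12073586504325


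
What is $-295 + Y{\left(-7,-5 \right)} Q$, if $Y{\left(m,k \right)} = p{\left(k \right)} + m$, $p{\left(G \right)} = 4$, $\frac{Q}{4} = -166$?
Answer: $1697$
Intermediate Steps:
$Q = -664$ ($Q = 4 \left(-166\right) = -664$)
$Y{\left(m,k \right)} = 4 + m$
$-295 + Y{\left(-7,-5 \right)} Q = -295 + \left(4 - 7\right) \left(-664\right) = -295 - -1992 = -295 + 1992 = 1697$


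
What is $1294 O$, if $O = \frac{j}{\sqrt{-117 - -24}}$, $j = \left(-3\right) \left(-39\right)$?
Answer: $- \frac{50466 i \sqrt{93}}{31} \approx - 15699.0 i$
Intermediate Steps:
$j = 117$
$O = - \frac{39 i \sqrt{93}}{31}$ ($O = \frac{117}{\sqrt{-117 - -24}} = \frac{117}{\sqrt{-117 + \left(-26 + 50\right)}} = \frac{117}{\sqrt{-117 + 24}} = \frac{117}{\sqrt{-93}} = \frac{117}{i \sqrt{93}} = 117 \left(- \frac{i \sqrt{93}}{93}\right) = - \frac{39 i \sqrt{93}}{31} \approx - 12.132 i$)
$1294 O = 1294 \left(- \frac{39 i \sqrt{93}}{31}\right) = - \frac{50466 i \sqrt{93}}{31}$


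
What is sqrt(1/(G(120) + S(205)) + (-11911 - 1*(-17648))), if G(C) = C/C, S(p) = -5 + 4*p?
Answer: sqrt(238751043)/204 ≈ 75.743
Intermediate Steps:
G(C) = 1
sqrt(1/(G(120) + S(205)) + (-11911 - 1*(-17648))) = sqrt(1/(1 + (-5 + 4*205)) + (-11911 - 1*(-17648))) = sqrt(1/(1 + (-5 + 820)) + (-11911 + 17648)) = sqrt(1/(1 + 815) + 5737) = sqrt(1/816 + 5737) = sqrt(4681393/816) = sqrt(238751043)/204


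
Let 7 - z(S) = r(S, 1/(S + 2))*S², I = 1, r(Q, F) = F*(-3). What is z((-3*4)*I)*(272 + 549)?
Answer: -148601/5 ≈ -29720.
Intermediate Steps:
r(Q, F) = -3*F
z(S) = 7 + 3*S²/(2 + S) (z(S) = 7 - (-3/(S + 2))*S² = 7 - (-3/(2 + S))*S² = 7 - (-3)*S²/(2 + S) = 7 + 3*S²/(2 + S))
z((-3*4)*I)*(272 + 549) = ((14 + 3*(-3*4*1)² + 7*(-3*4*1))/(2 - 3*4*1))*(272 + 549) = ((14 + 3*(-12*1)² + 7*(-12*1))/(2 - 12*1))*821 = ((14 + 3*(-12)² + 7*(-12))/(2 - 12))*821 = ((14 + 3*144 - 84)/(-10))*821 = -(14 + 432 - 84)/10*821 = -⅒*362*821 = -181/5*821 = -148601/5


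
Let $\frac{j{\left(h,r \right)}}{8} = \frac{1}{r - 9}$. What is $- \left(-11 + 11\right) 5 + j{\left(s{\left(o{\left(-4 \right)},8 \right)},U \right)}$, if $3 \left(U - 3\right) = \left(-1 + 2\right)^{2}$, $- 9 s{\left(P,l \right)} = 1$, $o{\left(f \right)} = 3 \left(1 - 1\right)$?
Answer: $- \frac{24}{17} \approx -1.4118$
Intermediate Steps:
$o{\left(f \right)} = 0$ ($o{\left(f \right)} = 3 \cdot 0 = 0$)
$s{\left(P,l \right)} = - \frac{1}{9}$ ($s{\left(P,l \right)} = \left(- \frac{1}{9}\right) 1 = - \frac{1}{9}$)
$U = \frac{10}{3}$ ($U = 3 + \frac{\left(-1 + 2\right)^{2}}{3} = 3 + \frac{1^{2}}{3} = 3 + \frac{1}{3} \cdot 1 = 3 + \frac{1}{3} = \frac{10}{3} \approx 3.3333$)
$j{\left(h,r \right)} = \frac{8}{-9 + r}$ ($j{\left(h,r \right)} = \frac{8}{r - 9} = \frac{8}{-9 + r}$)
$- \left(-11 + 11\right) 5 + j{\left(s{\left(o{\left(-4 \right)},8 \right)},U \right)} = - \left(-11 + 11\right) 5 + \frac{8}{-9 + \frac{10}{3}} = - 0 \cdot 5 + \frac{8}{- \frac{17}{3}} = \left(-1\right) 0 + 8 \left(- \frac{3}{17}\right) = 0 - \frac{24}{17} = - \frac{24}{17}$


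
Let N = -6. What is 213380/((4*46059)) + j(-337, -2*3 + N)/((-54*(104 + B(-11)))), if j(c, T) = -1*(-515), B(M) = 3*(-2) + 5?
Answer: 883445/829062 ≈ 1.0656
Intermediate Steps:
B(M) = -1 (B(M) = -6 + 5 = -1)
j(c, T) = 515
213380/((4*46059)) + j(-337, -2*3 + N)/((-54*(104 + B(-11)))) = 213380/((4*46059)) + 515/((-54*(104 - 1))) = 213380/184236 + 515/((-54*103)) = 213380*(1/184236) + 515/(-5562) = 53345/46059 + 515*(-1/5562) = 53345/46059 - 5/54 = 883445/829062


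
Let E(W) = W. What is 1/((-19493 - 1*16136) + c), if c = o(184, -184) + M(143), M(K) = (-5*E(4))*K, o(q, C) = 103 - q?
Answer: -1/38570 ≈ -2.5927e-5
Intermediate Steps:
M(K) = -20*K (M(K) = (-5*4)*K = -20*K)
c = -2941 (c = (103 - 1*184) - 20*143 = (103 - 184) - 2860 = -81 - 2860 = -2941)
1/((-19493 - 1*16136) + c) = 1/((-19493 - 1*16136) - 2941) = 1/((-19493 - 16136) - 2941) = 1/(-35629 - 2941) = 1/(-38570) = -1/38570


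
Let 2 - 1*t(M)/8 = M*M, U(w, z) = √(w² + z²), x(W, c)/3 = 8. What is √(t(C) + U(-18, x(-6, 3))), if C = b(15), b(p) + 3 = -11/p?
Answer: I*√14738/15 ≈ 8.0933*I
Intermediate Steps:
b(p) = -3 - 11/p
x(W, c) = 24 (x(W, c) = 3*8 = 24)
C = -56/15 (C = -3 - 11/15 = -56/15 ≈ -3.7333)
t(M) = 16 - 8*M² (t(M) = 16 - 8*M*M = 16 - 8*M²)
√(t(C) + U(-18, x(-6, 3))) = √((16 - 8*(-56/15)²) + √((-18)² + 24²)) = √((16 - 8*3136/225) + √(324 + 576)) = √((16 - 25088/225) + √900) = √(-21488/225 + 30) = √(-14738/225) = I*√14738/15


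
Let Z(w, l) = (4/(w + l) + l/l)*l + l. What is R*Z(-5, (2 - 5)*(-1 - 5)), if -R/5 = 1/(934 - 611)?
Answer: -2700/4199 ≈ -0.64301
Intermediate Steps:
Z(w, l) = l + l*(1 + 4/(l + w)) (Z(w, l) = (4/(l + w) + 1)*l + l = (1 + 4/(l + w))*l + l = l*(1 + 4/(l + w)) + l = l + l*(1 + 4/(l + w)))
R = -5/323 (R = -5/(934 - 611) = -5/323 ≈ -0.015480)
R*Z(-5, (2 - 5)*(-1 - 5)) = -10*(2 - 5)*(-1 - 5)*(2 + (2 - 5)*(-1 - 5) - 5)/(323*((2 - 5)*(-1 - 5) - 5)) = -10*(-3*(-6))*(2 - 3*(-6) - 5)/(323*(-3*(-6) - 5)) = -10*18*(2 + 18 - 5)/(323*(18 - 5)) = -10*18*15/(323*13) = -5/323*540/13 = -2700/4199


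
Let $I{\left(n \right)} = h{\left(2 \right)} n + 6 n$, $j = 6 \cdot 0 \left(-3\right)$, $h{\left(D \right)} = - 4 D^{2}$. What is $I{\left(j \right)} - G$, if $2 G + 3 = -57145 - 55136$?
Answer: $56142$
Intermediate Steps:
$G = -56142$ ($G = - \frac{3}{2} + \frac{-57145 - 55136}{2} = - \frac{3}{2} + \frac{1}{2} \left(-112281\right) = - \frac{3}{2} - \frac{112281}{2} = -56142$)
$j = 0$ ($j = 0 \left(-3\right) = 0$)
$I{\left(n \right)} = - 10 n$ ($I{\left(n \right)} = - 4 \cdot 2^{2} n + 6 n = \left(-4\right) 4 n + 6 n = - 16 n + 6 n = - 10 n$)
$I{\left(j \right)} - G = \left(-10\right) 0 - -56142 = 0 + 56142 = 56142$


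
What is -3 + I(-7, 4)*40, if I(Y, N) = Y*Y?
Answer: 1957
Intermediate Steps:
I(Y, N) = Y²
-3 + I(-7, 4)*40 = -3 + (-7)²*40 = -3 + 49*40 = -3 + 1960 = 1957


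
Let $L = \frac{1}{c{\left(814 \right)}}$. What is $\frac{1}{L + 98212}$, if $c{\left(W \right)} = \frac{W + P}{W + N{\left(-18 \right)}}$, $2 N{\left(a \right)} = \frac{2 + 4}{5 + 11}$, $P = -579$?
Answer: $\frac{3760}{369290147} \approx 1.0182 \cdot 10^{-5}$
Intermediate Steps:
$N{\left(a \right)} = \frac{3}{16}$ ($N{\left(a \right)} = \frac{\left(2 + 4\right) \frac{1}{5 + 11}}{2} = \frac{6 \cdot \frac{1}{16}}{2} = \frac{1}{2} \cdot \frac{3}{8} = \frac{3}{16}$)
$c{\left(W \right)} = \frac{-579 + W}{\frac{3}{16} + W}$ ($c{\left(W \right)} = \frac{W - 579}{W + \frac{3}{16}} = \frac{-579 + W}{\frac{3}{16} + W}$)
$L = \frac{13027}{3760}$ ($L = \frac{1}{16 \frac{1}{3 + 16 \cdot 814} \left(-579 + 814\right)} = \frac{1}{16 \frac{1}{3 + 13024} \cdot 235} = \frac{1}{16 \cdot \frac{1}{13027} \cdot 235} = \frac{1}{\frac{3760}{13027}} = \frac{13027}{3760} \approx 3.4646$)
$\frac{1}{L + 98212} = \frac{1}{\frac{13027}{3760} + 98212} = \frac{1}{\frac{369290147}{3760}} = \frac{3760}{369290147}$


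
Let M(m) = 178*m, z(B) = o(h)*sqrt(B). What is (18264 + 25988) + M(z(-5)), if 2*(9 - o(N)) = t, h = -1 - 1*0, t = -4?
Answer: 44252 + 1958*I*sqrt(5) ≈ 44252.0 + 4378.2*I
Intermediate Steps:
h = -1 (h = -1 + 0 = -1)
o(N) = 11 (o(N) = 9 - 1/2*(-4) = 9 + 2 = 11)
z(B) = 11*sqrt(B)
(18264 + 25988) + M(z(-5)) = (18264 + 25988) + 178*(11*sqrt(-5)) = 44252 + 178*(11*(I*sqrt(5))) = 44252 + 178*(11*I*sqrt(5)) = 44252 + 1958*I*sqrt(5)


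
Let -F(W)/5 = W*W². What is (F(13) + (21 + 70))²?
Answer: 118679236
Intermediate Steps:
F(W) = -5*W³ (F(W) = -5*W*W² = -5*W³)
(F(13) + (21 + 70))² = (-5*13³ + (21 + 70))² = (-5*2197 + 91)² = (-10985 + 91)² = (-10894)² = 118679236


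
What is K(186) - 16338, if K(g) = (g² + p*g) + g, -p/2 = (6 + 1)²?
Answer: 216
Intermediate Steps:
p = -98 (p = -2*(6 + 1)² = -2*7² = -2*49 = -98)
K(g) = g² - 97*g (K(g) = (g² - 98*g) + g = g² - 97*g)
K(186) - 16338 = 186*(-97 + 186) - 16338 = 186*89 - 16338 = 16554 - 16338 = 216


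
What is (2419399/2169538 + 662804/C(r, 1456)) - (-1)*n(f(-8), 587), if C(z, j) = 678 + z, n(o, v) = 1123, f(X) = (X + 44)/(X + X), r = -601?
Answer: 232252411239/23864918 ≈ 9732.0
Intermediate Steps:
f(X) = (44 + X)/(2*X) (f(X) = (44 + X)/((2*X)) = (44 + X)*(1/(2*X)) = (44 + X)/(2*X))
(2419399/2169538 + 662804/C(r, 1456)) - (-1)*n(f(-8), 587) = (2419399/2169538 + 662804/(678 - 601)) - (-1)*1123 = (2419399*(1/2169538) + 662804/77) - 1*(-1123) = (2419399/2169538 + 662804*(1/77)) + 1123 = (2419399/2169538 + 662804/77) + 1123 = 205452108325/23864918 + 1123 = 232252411239/23864918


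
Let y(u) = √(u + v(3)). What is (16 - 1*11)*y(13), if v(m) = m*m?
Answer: 5*√22 ≈ 23.452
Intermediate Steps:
v(m) = m²
y(u) = √(9 + u) (y(u) = √(u + 3²) = √(u + 9) = √(9 + u))
(16 - 1*11)*y(13) = (16 - 1*11)*√(9 + 13) = (16 - 11)*√22 = 5*√22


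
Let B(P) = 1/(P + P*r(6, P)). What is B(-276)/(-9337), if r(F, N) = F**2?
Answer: 1/95349444 ≈ 1.0488e-8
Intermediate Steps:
B(P) = 1/(37*P) (B(P) = 1/(P + P*6**2) = 1/(P + P*36) = 1/(P + 36*P) = 1/(37*P))
B(-276)/(-9337) = ((1/37)/(-276))/(-9337) = ((1/37)*(-1/276))*(-1/9337) = -1/10212*(-1/9337) = 1/95349444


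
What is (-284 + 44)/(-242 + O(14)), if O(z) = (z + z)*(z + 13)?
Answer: -120/257 ≈ -0.46693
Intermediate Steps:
O(z) = 2*z*(13 + z) (O(z) = (2*z)*(13 + z) = 2*z*(13 + z))
(-284 + 44)/(-242 + O(14)) = (-284 + 44)/(-242 + 2*14*(13 + 14)) = -240/(-242 + 2*14*27) = -240/(-242 + 756) = -240/514 = -240*1/514 = -120/257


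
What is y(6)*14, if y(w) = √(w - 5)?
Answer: 14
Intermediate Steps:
y(w) = √(-5 + w)
y(6)*14 = √(-5 + 6)*14 = √1*14 = 1*14 = 14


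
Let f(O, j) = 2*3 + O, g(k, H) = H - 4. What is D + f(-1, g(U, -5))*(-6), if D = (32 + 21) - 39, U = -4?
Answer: -16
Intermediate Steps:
g(k, H) = -4 + H
f(O, j) = 6 + O
D = 14 (D = 53 - 39 = 14)
D + f(-1, g(U, -5))*(-6) = 14 + (6 - 1)*(-6) = 14 + 5*(-6) = 14 - 30 = -16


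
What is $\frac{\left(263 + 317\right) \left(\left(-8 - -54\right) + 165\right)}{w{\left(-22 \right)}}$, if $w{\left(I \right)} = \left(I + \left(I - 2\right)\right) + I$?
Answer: $- \frac{30595}{17} \approx -1799.7$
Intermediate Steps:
$w{\left(I \right)} = -2 + 3 I$ ($w{\left(I \right)} = \left(I + \left(I - 2\right)\right) + I = \left(I + \left(-2 + I\right)\right) + I = \left(-2 + 2 I\right) + I = -2 + 3 I$)
$\frac{\left(263 + 317\right) \left(\left(-8 - -54\right) + 165\right)}{w{\left(-22 \right)}} = \frac{\left(263 + 317\right) \left(\left(-8 - -54\right) + 165\right)}{-2 + 3 \left(-22\right)} = \frac{580 \left(\left(-8 + 54\right) + 165\right)}{-2 - 66} = \frac{580 \left(46 + 165\right)}{-68} = 580 \cdot 211 \left(- \frac{1}{68}\right) = 122380 \left(- \frac{1}{68}\right) = - \frac{30595}{17}$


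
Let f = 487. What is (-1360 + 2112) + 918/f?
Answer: 367142/487 ≈ 753.88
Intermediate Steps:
(-1360 + 2112) + 918/f = (-1360 + 2112) + 918/487 = 752 + 918*(1/487) = 752 + 918/487 = 367142/487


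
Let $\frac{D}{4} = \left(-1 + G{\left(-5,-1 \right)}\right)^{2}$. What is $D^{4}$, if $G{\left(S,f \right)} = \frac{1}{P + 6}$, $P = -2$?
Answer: $\frac{6561}{256} \approx 25.629$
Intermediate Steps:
$G{\left(S,f \right)} = \frac{1}{4}$ ($G{\left(S,f \right)} = \frac{1}{-2 + 6} = \frac{1}{4}$)
$D = \frac{9}{4}$ ($D = 4 \left(-1 + \frac{1}{4}\right)^{2} = 4 \left(- \frac{3}{4}\right)^{2} = 4 \cdot \frac{9}{16} = \frac{9}{4} \approx 2.25$)
$D^{4} = \left(\frac{9}{4}\right)^{4} = \frac{6561}{256}$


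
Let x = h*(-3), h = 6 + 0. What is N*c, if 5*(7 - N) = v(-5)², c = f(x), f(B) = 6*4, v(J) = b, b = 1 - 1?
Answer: 168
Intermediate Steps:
h = 6
b = 0
v(J) = 0
x = -18 (x = 6*(-3) = -18)
f(B) = 24
c = 24
N = 7 (N = 7 - ⅕*0² = 7 - ⅕*0 = 7 + 0 = 7)
N*c = 7*24 = 168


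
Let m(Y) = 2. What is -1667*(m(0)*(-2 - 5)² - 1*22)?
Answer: -126692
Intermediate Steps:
-1667*(m(0)*(-2 - 5)² - 1*22) = -1667*(2*(-2 - 5)² - 1*22) = -1667*(2*(-7)² - 22) = -1667*(2*49 - 22) = -1667*(98 - 22) = -1667*76 = -126692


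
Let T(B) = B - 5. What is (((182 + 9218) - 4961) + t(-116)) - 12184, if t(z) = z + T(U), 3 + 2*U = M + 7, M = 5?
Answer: -15723/2 ≈ -7861.5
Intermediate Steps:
U = 9/2 (U = -3/2 + (5 + 7)/2 = -3/2 + (½)*12 = -3/2 + 6 = 9/2 ≈ 4.5000)
T(B) = -5 + B
t(z) = -½ + z (t(z) = z + (-5 + 9/2) = z - ½ = -½ + z)
(((182 + 9218) - 4961) + t(-116)) - 12184 = (((182 + 9218) - 4961) + (-½ - 116)) - 12184 = ((9400 - 4961) - 233/2) - 12184 = (4439 - 233/2) - 12184 = 8645/2 - 12184 = -15723/2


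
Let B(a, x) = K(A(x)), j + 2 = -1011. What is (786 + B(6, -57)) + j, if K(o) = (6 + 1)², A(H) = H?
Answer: -178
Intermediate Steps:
j = -1013 (j = -2 - 1011 = -1013)
K(o) = 49 (K(o) = 7² = 49)
B(a, x) = 49
(786 + B(6, -57)) + j = (786 + 49) - 1013 = 835 - 1013 = -178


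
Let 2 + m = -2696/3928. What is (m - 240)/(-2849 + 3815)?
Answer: -119159/474306 ≈ -0.25123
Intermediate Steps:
m = -1319/491 (m = -2 - 2696/3928 = -2 - 2696*1/3928 = -2 - 337/491 = -1319/491 ≈ -2.6864)
(m - 240)/(-2849 + 3815) = (-1319/491 - 240)/(-2849 + 3815) = -119159/491/966 = -119159/491*1/966 = -119159/474306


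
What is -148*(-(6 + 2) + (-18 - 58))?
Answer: 12432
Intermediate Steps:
-148*(-(6 + 2) + (-18 - 58)) = -148*(-1*8 - 76) = -148*(-8 - 76) = -148*(-84) = 12432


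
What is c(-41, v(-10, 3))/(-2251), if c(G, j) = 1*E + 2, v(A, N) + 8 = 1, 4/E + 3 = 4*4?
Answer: -30/29263 ≈ -0.0010252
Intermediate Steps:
E = 4/13 (E = 4/(-3 + 4*4) = 4/(-3 + 16) = 4/13 ≈ 0.30769)
v(A, N) = -7 (v(A, N) = -8 + 1 = -7)
c(G, j) = 30/13 (c(G, j) = 1*(4/13) + 2 = 4/13 + 2 = 30/13)
c(-41, v(-10, 3))/(-2251) = (30/13)/(-2251) = (30/13)*(-1/2251) = -30/29263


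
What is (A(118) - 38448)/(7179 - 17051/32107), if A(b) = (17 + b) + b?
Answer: -1226326865/230479102 ≈ -5.3208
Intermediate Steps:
A(b) = 17 + 2*b
(A(118) - 38448)/(7179 - 17051/32107) = ((17 + 2*118) - 38448)/(7179 - 17051/32107) = ((17 + 236) - 38448)/(7179 - 17051*1/32107) = (253 - 38448)/(7179 - 17051/32107) = -38195/230479102/32107 = -38195*32107/230479102 = -1226326865/230479102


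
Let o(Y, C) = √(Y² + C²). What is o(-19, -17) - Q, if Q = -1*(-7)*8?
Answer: -56 + 5*√26 ≈ -30.505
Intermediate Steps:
o(Y, C) = √(C² + Y²)
Q = 56 (Q = 7*8 = 56)
o(-19, -17) - Q = √((-17)² + (-19)²) - 1*56 = √(289 + 361) - 56 = √650 - 56 = 5*√26 - 56 = -56 + 5*√26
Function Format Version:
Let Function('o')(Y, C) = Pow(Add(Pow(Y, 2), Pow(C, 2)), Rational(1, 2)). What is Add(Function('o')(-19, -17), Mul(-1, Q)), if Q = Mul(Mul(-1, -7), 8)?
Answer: Add(-56, Mul(5, Pow(26, Rational(1, 2)))) ≈ -30.505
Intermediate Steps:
Function('o')(Y, C) = Pow(Add(Pow(C, 2), Pow(Y, 2)), Rational(1, 2))
Q = 56 (Q = Mul(7, 8) = 56)
Add(Function('o')(-19, -17), Mul(-1, Q)) = Add(Pow(Add(Pow(-17, 2), Pow(-19, 2)), Rational(1, 2)), Mul(-1, 56)) = Add(Pow(Add(289, 361), Rational(1, 2)), -56) = Add(Pow(650, Rational(1, 2)), -56) = Add(Mul(5, Pow(26, Rational(1, 2))), -56) = Add(-56, Mul(5, Pow(26, Rational(1, 2))))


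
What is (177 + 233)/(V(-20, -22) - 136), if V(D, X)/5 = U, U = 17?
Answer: -410/51 ≈ -8.0392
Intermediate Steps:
V(D, X) = 85 (V(D, X) = 5*17 = 85)
(177 + 233)/(V(-20, -22) - 136) = (177 + 233)/(85 - 136) = 410/(-51) = 410*(-1/51) = -410/51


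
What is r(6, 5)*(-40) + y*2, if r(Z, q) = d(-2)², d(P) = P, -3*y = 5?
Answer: -490/3 ≈ -163.33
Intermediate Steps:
y = -5/3 (y = -⅓*5 = -5/3 ≈ -1.6667)
r(Z, q) = 4 (r(Z, q) = (-2)² = 4)
r(6, 5)*(-40) + y*2 = 4*(-40) - 5/3*2 = -160 - 10/3 = -490/3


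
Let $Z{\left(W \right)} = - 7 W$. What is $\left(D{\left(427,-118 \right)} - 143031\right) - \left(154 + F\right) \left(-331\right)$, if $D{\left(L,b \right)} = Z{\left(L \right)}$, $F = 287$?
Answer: $-49$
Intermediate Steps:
$D{\left(L,b \right)} = - 7 L$
$\left(D{\left(427,-118 \right)} - 143031\right) - \left(154 + F\right) \left(-331\right) = \left(\left(-7\right) 427 - 143031\right) - \left(154 + 287\right) \left(-331\right) = \left(-2989 - 143031\right) - 441 \left(-331\right) = -146020 - -145971 = -146020 + 145971 = -49$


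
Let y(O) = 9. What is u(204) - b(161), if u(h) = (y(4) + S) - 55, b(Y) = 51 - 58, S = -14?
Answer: -53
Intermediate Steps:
b(Y) = -7
u(h) = -60 (u(h) = (9 - 14) - 55 = -5 - 55 = -60)
u(204) - b(161) = -60 - 1*(-7) = -60 + 7 = -53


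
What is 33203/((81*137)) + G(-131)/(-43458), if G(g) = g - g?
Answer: 33203/11097 ≈ 2.9921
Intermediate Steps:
G(g) = 0
33203/((81*137)) + G(-131)/(-43458) = 33203/((81*137)) + 0/(-43458) = 33203/11097 + 0*(-1/43458) = 33203*(1/11097) + 0 = 33203/11097 + 0 = 33203/11097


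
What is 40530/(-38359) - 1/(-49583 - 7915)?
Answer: -2330355581/2205565782 ≈ -1.0566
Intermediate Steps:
40530/(-38359) - 1/(-49583 - 7915) = 40530*(-1/38359) - 1/(-57498) = -40530/38359 - 1*(-1/57498) = -40530/38359 + 1/57498 = -2330355581/2205565782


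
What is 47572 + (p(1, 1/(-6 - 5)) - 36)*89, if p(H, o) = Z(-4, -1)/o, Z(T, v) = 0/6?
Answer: 44368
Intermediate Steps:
Z(T, v) = 0 (Z(T, v) = 0*(⅙) = 0)
p(H, o) = 0 (p(H, o) = 0/o = 0)
47572 + (p(1, 1/(-6 - 5)) - 36)*89 = 47572 + (0 - 36)*89 = 47572 - 36*89 = 47572 - 3204 = 44368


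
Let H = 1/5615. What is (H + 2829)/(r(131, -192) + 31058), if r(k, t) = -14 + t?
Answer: 3971209/43308495 ≈ 0.091696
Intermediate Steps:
H = 1/5615 ≈ 0.00017809
(H + 2829)/(r(131, -192) + 31058) = (1/5615 + 2829)/((-14 - 192) + 31058) = 15884836/(5615*(-206 + 31058)) = (15884836/5615)/30852 = (15884836/5615)*(1/30852) = 3971209/43308495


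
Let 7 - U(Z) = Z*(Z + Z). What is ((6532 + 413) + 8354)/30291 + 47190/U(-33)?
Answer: -107401397/5058597 ≈ -21.231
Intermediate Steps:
U(Z) = 7 - 2*Z² (U(Z) = 7 - Z*(Z + Z) = 7 - Z*2*Z = 7 - 2*Z²)
((6532 + 413) + 8354)/30291 + 47190/U(-33) = ((6532 + 413) + 8354)/30291 + 47190/(7 - 2*(-33)²) = (6945 + 8354)*(1/30291) + 47190/(7 - 2*1089) = 15299*(1/30291) + 47190/(7 - 2178) = 15299/30291 + 47190/(-2171) = 15299/30291 + 47190*(-1/2171) = 15299/30291 - 3630/167 = -107401397/5058597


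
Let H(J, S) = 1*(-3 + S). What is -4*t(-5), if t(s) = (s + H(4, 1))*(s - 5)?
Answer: -280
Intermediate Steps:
H(J, S) = -3 + S
t(s) = (-5 + s)*(-2 + s) (t(s) = (s + (-3 + 1))*(s - 5) = (s - 2)*(-5 + s) = (-2 + s)*(-5 + s) = (-5 + s)*(-2 + s))
-4*t(-5) = -4*(10 + (-5)² - 7*(-5)) = -4*(10 + 25 + 35) = -4*70 = -280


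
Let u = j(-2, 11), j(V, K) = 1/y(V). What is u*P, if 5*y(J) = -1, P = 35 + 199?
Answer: -1170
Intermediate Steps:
P = 234
y(J) = -1/5 (y(J) = (1/5)*(-1) = -1/5)
j(V, K) = -5 (j(V, K) = 1/(-1/5) = -5)
u = -5
u*P = -5*234 = -1170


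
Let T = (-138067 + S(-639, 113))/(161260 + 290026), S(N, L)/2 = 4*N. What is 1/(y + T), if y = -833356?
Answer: -451286/376082038995 ≈ -1.2000e-6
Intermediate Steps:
S(N, L) = 8*N (S(N, L) = 2*(4*N) = 8*N)
T = -143179/451286 (T = (-138067 + 8*(-639))/(161260 + 290026) = (-138067 - 5112)/451286 = -143179*1/451286 = -143179/451286 ≈ -0.31727)
1/(y + T) = 1/(-833356 - 143179/451286) = 1/(-376082038995/451286) = -451286/376082038995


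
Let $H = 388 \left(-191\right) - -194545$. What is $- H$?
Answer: $-120437$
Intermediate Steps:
$H = 120437$ ($H = -74108 + 194545 = 120437$)
$- H = \left(-1\right) 120437 = -120437$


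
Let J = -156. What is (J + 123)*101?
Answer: -3333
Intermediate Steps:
(J + 123)*101 = (-156 + 123)*101 = -33*101 = -3333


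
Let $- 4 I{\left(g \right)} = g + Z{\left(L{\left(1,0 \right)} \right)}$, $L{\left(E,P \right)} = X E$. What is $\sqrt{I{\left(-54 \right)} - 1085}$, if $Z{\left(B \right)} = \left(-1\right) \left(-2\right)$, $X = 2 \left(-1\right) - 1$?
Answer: $4 i \sqrt{67} \approx 32.741 i$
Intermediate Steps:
$X = -3$ ($X = -2 - 1 = -3$)
$L{\left(E,P \right)} = - 3 E$
$Z{\left(B \right)} = 2$
$I{\left(g \right)} = - \frac{1}{2} - \frac{g}{4}$ ($I{\left(g \right)} = - \frac{g + 2}{4} = - \frac{2 + g}{4} = - \frac{1}{2} - \frac{g}{4}$)
$\sqrt{I{\left(-54 \right)} - 1085} = \sqrt{\left(- \frac{1}{2} - - \frac{27}{2}\right) - 1085} = \sqrt{\left(- \frac{1}{2} + \frac{27}{2}\right) - 1085} = \sqrt{13 - 1085} = \sqrt{-1072} = 4 i \sqrt{67}$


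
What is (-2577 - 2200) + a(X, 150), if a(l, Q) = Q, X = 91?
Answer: -4627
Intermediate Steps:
(-2577 - 2200) + a(X, 150) = (-2577 - 2200) + 150 = -4777 + 150 = -4627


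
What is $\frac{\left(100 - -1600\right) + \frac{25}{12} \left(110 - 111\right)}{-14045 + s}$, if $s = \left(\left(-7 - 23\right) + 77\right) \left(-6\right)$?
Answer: $- \frac{20375}{171924} \approx -0.11851$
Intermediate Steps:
$s = -282$ ($s = \left(-30 + 77\right) \left(-6\right) = 47 \left(-6\right) = -282$)
$\frac{\left(100 - -1600\right) + \frac{25}{12} \left(110 - 111\right)}{-14045 + s} = \frac{\left(100 - -1600\right) + \frac{25}{12} \left(110 - 111\right)}{-14045 - 282} = \frac{\left(100 + 1600\right) + 25 \cdot \frac{1}{12} \left(-1\right)}{-14327} = \left(1700 + \frac{25}{12} \left(-1\right)\right) \left(- \frac{1}{14327}\right) = \left(1700 - \frac{25}{12}\right) \left(- \frac{1}{14327}\right) = \frac{20375}{12} \left(- \frac{1}{14327}\right) = - \frac{20375}{171924}$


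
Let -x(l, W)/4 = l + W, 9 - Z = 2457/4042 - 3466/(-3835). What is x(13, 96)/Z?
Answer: -6758466520/116077463 ≈ -58.224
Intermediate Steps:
Z = 116077463/15501070 (Z = 9 - (2457/4042 - 3466/(-3835)) = 9 - (2457*(1/4042) - 3466*(-1/3835)) = 9 - (2457/4042 + 3466/3835) = 9 - 1*23432167/15501070 = 9 - 23432167/15501070 = 116077463/15501070 ≈ 7.4883)
x(l, W) = -4*W - 4*l (x(l, W) = -4*(l + W) = -4*(W + l) = -4*W - 4*l)
x(13, 96)/Z = (-4*96 - 4*13)/(116077463/15501070) = (-384 - 52)*(15501070/116077463) = -436*15501070/116077463 = -6758466520/116077463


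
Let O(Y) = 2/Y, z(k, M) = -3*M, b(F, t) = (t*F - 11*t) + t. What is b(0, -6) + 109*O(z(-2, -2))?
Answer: 289/3 ≈ 96.333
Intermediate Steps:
b(F, t) = -10*t + F*t (b(F, t) = (F*t - 11*t) + t = (-11*t + F*t) + t = -10*t + F*t)
b(0, -6) + 109*O(z(-2, -2)) = -6*(-10 + 0) + 109*(2/((-3*(-2)))) = -6*(-10) + 109*(2/6) = 60 + 109*(2*(⅙)) = 60 + 109*(⅓) = 60 + 109/3 = 289/3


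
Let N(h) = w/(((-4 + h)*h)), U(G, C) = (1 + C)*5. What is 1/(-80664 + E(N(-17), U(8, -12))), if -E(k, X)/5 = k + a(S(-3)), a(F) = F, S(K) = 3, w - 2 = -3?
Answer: -357/28802398 ≈ -1.2395e-5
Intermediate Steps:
U(G, C) = 5 + 5*C
w = -1 (w = 2 - 3 = -1)
N(h) = -1/(h*(-4 + h)) (N(h) = -1/((-4 + h)*h) = -1/(h*(-4 + h)))
E(k, X) = -15 - 5*k (E(k, X) = -5*(k + 3) = -5*(3 + k) = -15 - 5*k)
1/(-80664 + E(N(-17), U(8, -12))) = 1/(-80664 + (-15 - (-5)/((-17)*(-4 - 17)))) = 1/(-80664 + (-15 - (-5)*(-1)/(17*(-21)))) = 1/(-80664 + (-15 - (-5)*(-1)*(-1)/(17*21))) = 1/(-80664 + (-15 - 5*(-1/357))) = 1/(-80664 + (-15 + 5/357)) = 1/(-80664 - 5350/357) = 1/(-28802398/357) = -357/28802398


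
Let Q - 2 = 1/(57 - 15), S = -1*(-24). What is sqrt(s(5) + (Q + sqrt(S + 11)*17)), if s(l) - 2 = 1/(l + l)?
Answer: sqrt(45465 + 187425*sqrt(35))/105 ≈ 10.232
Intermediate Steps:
s(l) = 2 + 1/(2*l) (s(l) = 2 + 1/(l + l) = 2 + 1/(2*l))
S = 24
Q = 85/42 (Q = 2 + 1/(57 - 15) = 2 + 1/42 = 85/42 ≈ 2.0238)
sqrt(s(5) + (Q + sqrt(S + 11)*17)) = sqrt((2 + (1/2)/5) + (85/42 + sqrt(24 + 11)*17)) = sqrt((2 + (1/2)*(1/5)) + (85/42 + sqrt(35)*17)) = sqrt((2 + 1/10) + (85/42 + 17*sqrt(35))) = sqrt(21/10 + (85/42 + 17*sqrt(35))) = sqrt(433/105 + 17*sqrt(35))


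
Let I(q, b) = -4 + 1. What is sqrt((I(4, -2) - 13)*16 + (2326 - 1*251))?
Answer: sqrt(1819) ≈ 42.650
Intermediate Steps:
I(q, b) = -3
sqrt((I(4, -2) - 13)*16 + (2326 - 1*251)) = sqrt((-3 - 13)*16 + (2326 - 1*251)) = sqrt(-16*16 + (2326 - 251)) = sqrt(-256 + 2075) = sqrt(1819)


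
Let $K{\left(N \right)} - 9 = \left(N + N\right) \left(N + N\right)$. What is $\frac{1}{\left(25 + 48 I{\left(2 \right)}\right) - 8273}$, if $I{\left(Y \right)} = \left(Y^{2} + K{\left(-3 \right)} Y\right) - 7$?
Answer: $- \frac{1}{4072} \approx -0.00024558$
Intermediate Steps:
$K{\left(N \right)} = 9 + 4 N^{2}$ ($K{\left(N \right)} = 9 + \left(N + N\right) \left(N + N\right) = 9 + 2 N 2 N = 9 + 4 N^{2}$)
$I{\left(Y \right)} = -7 + Y^{2} + 45 Y$ ($I{\left(Y \right)} = \left(Y^{2} + \left(9 + 4 \left(-3\right)^{2}\right) Y\right) - 7 = \left(Y^{2} + \left(9 + 4 \cdot 9\right) Y\right) - 7 = \left(Y^{2} + \left(9 + 36\right) Y\right) - 7 = \left(Y^{2} + 45 Y\right) - 7 = -7 + Y^{2} + 45 Y$)
$\frac{1}{\left(25 + 48 I{\left(2 \right)}\right) - 8273} = \frac{1}{\left(25 + 48 \left(-7 + 2^{2} + 45 \cdot 2\right)\right) - 8273} = \frac{1}{\left(25 + 48 \left(-7 + 4 + 90\right)\right) - 8273} = \frac{1}{\left(25 + 48 \cdot 87\right) - 8273} = \frac{1}{\left(25 + 4176\right) - 8273} = \frac{1}{4201 - 8273} = \frac{1}{-4072} = - \frac{1}{4072}$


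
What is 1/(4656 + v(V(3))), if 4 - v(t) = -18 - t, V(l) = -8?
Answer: 1/4670 ≈ 0.00021413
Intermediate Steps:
v(t) = 22 + t (v(t) = 4 - (-18 - t) = 4 + (18 + t) = 22 + t)
1/(4656 + v(V(3))) = 1/(4656 + (22 - 8)) = 1/(4656 + 14) = 1/4670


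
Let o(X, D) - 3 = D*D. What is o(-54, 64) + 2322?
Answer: 6421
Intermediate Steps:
o(X, D) = 3 + D**2 (o(X, D) = 3 + D*D = 3 + D**2)
o(-54, 64) + 2322 = (3 + 64**2) + 2322 = (3 + 4096) + 2322 = 4099 + 2322 = 6421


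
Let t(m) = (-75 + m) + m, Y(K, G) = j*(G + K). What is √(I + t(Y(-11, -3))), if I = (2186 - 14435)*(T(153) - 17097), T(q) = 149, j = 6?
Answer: 3*√23066201 ≈ 14408.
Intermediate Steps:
Y(K, G) = 6*G + 6*K (Y(K, G) = 6*(G + K) = 6*G + 6*K)
t(m) = -75 + 2*m
I = 207596052 (I = (2186 - 14435)*(149 - 17097) = -12249*(-16948) = 207596052)
√(I + t(Y(-11, -3))) = √(207596052 + (-75 + 2*(6*(-3) + 6*(-11)))) = √(207596052 + (-75 + 2*(-18 - 66))) = √(207596052 + (-75 + 2*(-84))) = √(207596052 + (-75 - 168)) = √(207596052 - 243) = √207595809 = 3*√23066201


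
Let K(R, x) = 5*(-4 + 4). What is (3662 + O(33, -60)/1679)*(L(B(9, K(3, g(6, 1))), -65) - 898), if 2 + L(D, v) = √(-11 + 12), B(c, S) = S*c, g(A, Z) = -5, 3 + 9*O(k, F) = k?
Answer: -16582508096/5037 ≈ -3.2921e+6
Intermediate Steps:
O(k, F) = -⅓ + k/9
K(R, x) = 0 (K(R, x) = 5*0 = 0)
L(D, v) = -1 (L(D, v) = -2 + √(-11 + 12) = -2 + √1 = -2 + 1 = -1)
(3662 + O(33, -60)/1679)*(L(B(9, K(3, g(6, 1))), -65) - 898) = (3662 + (-⅓ + (⅑)*33)/1679)*(-1 - 898) = (3662 + (-⅓ + 11/3)*(1/1679))*(-899) = (3662 + (10/3)*(1/1679))*(-899) = (3662 + 10/5037)*(-899) = (18445504/5037)*(-899) = -16582508096/5037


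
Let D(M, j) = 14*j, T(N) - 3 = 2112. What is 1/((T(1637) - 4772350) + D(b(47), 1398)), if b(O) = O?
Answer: -1/4750663 ≈ -2.1050e-7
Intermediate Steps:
T(N) = 2115 (T(N) = 3 + 2112 = 2115)
1/((T(1637) - 4772350) + D(b(47), 1398)) = 1/((2115 - 4772350) + 14*1398) = 1/(-4770235 + 19572) = 1/(-4750663) = -1/4750663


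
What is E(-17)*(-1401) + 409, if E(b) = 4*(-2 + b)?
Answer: 106885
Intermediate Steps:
E(b) = -8 + 4*b
E(-17)*(-1401) + 409 = (-8 + 4*(-17))*(-1401) + 409 = (-8 - 68)*(-1401) + 409 = -76*(-1401) + 409 = 106476 + 409 = 106885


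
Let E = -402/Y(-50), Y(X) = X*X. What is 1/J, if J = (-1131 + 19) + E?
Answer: -1250/1390201 ≈ -0.00089915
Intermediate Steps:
Y(X) = X²
E = -201/1250 (E = -402/((-50)²) = -402/2500 = -402*1/2500 = -201/1250 ≈ -0.16080)
J = -1390201/1250 (J = (-1131 + 19) - 201/1250 = -1112 - 201/1250 = -1390201/1250 ≈ -1112.2)
1/J = 1/(-1390201/1250) = -1250/1390201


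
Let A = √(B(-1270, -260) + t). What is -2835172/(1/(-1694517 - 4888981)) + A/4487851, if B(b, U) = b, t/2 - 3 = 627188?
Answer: 18665349191656 + 2*√313278/4487851 ≈ 1.8665e+13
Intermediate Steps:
t = 1254382 (t = 6 + 2*627188 = 6 + 1254376 = 1254382)
A = 2*√313278 (A = √(-1270 + 1254382) = √1253112 = 2*√313278 ≈ 1119.4)
-2835172/(1/(-1694517 - 4888981)) + A/4487851 = -2835172/(1/(-1694517 - 4888981)) + (2*√313278)/4487851 = -2835172/(1/(-6583498)) + (2*√313278)*(1/4487851) = -2835172/(-1/6583498) + 2*√313278/4487851 = -2835172*(-6583498) + 2*√313278/4487851 = 18665349191656 + 2*√313278/4487851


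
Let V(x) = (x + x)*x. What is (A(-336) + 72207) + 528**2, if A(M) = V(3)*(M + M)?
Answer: 338895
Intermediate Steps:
V(x) = 2*x**2 (V(x) = (2*x)*x = 2*x**2)
A(M) = 36*M (A(M) = (2*3**2)*(M + M) = (2*9)*(2*M) = 18*(2*M) = 36*M)
(A(-336) + 72207) + 528**2 = (36*(-336) + 72207) + 528**2 = (-12096 + 72207) + 278784 = 60111 + 278784 = 338895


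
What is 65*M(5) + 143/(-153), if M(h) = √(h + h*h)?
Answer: -143/153 + 65*√30 ≈ 355.08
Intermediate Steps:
M(h) = √(h + h²)
65*M(5) + 143/(-153) = 65*√(5*(1 + 5)) + 143/(-153) = 65*√(5*6) + 143*(-1/153) = 65*√30 - 143/153 = -143/153 + 65*√30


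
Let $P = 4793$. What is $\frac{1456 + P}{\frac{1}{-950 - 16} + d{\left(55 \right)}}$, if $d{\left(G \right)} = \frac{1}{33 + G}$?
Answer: $\frac{265607496}{439} \approx 6.0503 \cdot 10^{5}$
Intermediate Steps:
$\frac{1456 + P}{\frac{1}{-950 - 16} + d{\left(55 \right)}} = \frac{1456 + 4793}{\frac{1}{-950 - 16} + \frac{1}{33 + 55}} = \frac{6249}{\frac{1}{-966} + \frac{1}{88}} = \frac{6249}{- \frac{1}{966} + \frac{1}{88}} = \frac{6249}{\frac{439}{42504}} = 6249 \cdot \frac{42504}{439} = \frac{265607496}{439}$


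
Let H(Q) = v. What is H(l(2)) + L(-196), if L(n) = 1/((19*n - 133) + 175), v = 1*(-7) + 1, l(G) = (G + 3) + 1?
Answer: -22093/3682 ≈ -6.0003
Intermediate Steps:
l(G) = 4 + G (l(G) = (3 + G) + 1 = 4 + G)
v = -6 (v = -7 + 1 = -6)
H(Q) = -6
L(n) = 1/(42 + 19*n) (L(n) = 1/((-133 + 19*n) + 175) = 1/(42 + 19*n))
H(l(2)) + L(-196) = -6 + 1/(42 + 19*(-196)) = -6 + 1/(42 - 3724) = -6 + 1/(-3682) = -6 - 1/3682 = -22093/3682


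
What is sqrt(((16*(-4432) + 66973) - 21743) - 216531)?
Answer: I*sqrt(242213) ≈ 492.15*I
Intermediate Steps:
sqrt(((16*(-4432) + 66973) - 21743) - 216531) = sqrt(((-70912 + 66973) - 21743) - 216531) = sqrt((-3939 - 21743) - 216531) = sqrt(-25682 - 216531) = sqrt(-242213) = I*sqrt(242213)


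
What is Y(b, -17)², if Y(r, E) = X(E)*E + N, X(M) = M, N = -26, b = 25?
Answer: 69169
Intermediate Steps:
Y(r, E) = -26 + E² (Y(r, E) = E*E - 26 = E² - 26 = -26 + E²)
Y(b, -17)² = (-26 + (-17)²)² = (-26 + 289)² = 263² = 69169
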